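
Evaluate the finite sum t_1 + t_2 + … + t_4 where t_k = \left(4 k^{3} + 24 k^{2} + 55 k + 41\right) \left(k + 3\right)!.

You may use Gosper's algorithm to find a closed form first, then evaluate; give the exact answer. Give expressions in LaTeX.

Σ = 4959096

Ratio r(k) = (4*k**4 + 52*k**3 + 259*k**2 + 584*k + 496)/(4*k**3 + 24*k**2 + 55*k + 41).
Factor: A=k + 4; B=1; C=k**3 + 6*k**2 + 55*k/4 + 41/4.
Solve (k + 4)·f(k+1) − (1)·f(k) = k**3 + 6*k**2 + 55*k/4 + 41/4.
From deg A=1, deg B=0, deg C=3: d=2.
Match coefficients ⇒ f(k) = (4*k**2 + 4*k + 3)/4.
Then R = B(k−1)f/C = (4*k**2 + 4*k + 3)/(4*k**3 + 24*k**2 + 55*k + 41), so s_k = R(k)·t_k = (4*k**2 + 4*k + 3)*factorial(k + 3).
Check: Δs_k = (4*k**3 + 24*k**2 + 55*k + 41)*factorial(k + 3). ✓
Sum = s_(5) − s_(1); s_(5) = 4959360, s_(1) = 264 ⇒ 4959096.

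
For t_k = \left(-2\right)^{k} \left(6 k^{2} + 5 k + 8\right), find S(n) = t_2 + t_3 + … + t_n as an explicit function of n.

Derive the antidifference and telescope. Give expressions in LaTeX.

S(n) = 4 \left(-2\right)^{n} n^{2} + 6 \left(-2\right)^{n} n + 6 \left(-2\right)^{n} + 32

Step 1: r(k) = 2*(-6*k**2 - 17*k - 19)/(6*k**2 + 5*k + 8).
Take A(k)=-2, B(k)=1, C(k)=k**2 + 5*k/6 + 4/3.
Solve (-2)·f(k+1) − (1)·f(k) = k**2 + 5*k/6 + 4/3.
deg f ≤ 2 (via 0,0,2).
A polynomial solution: f(k) = -(2*k**2 - k + 2)/6.
R(k) = B(k−1)·f(k)/C(k) = -(2*k**2 - k + 2)/(6*k**2 + 5*k + 8); s_k = R·t_k = (-2)**k*(-2*k**2 + k - 2).
s_(k+1) − s_k = (-2)**k*(6*k**2 + 5*k + 8) = t_k.
Telescope: S(n) = s_(n+1) − s_(2) = 2*(-2)**n*(2*n**2 + 3*n + 3) − (-32) = 4*(-2)**n*n**2 + 6*(-2)**n*n + 6*(-2)**n + 32.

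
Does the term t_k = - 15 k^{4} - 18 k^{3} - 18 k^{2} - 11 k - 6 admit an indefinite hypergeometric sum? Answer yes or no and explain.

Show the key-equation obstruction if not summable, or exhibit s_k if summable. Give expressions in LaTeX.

Yes. s_k = k \left(- 3 k^{4} + 3 k^{3} - 2 k^{2} - k - 3\right).

The ratio is (15*k**4 + 78*k**3 + 162*k**2 + 161*k + 68)/(15*k**4 + 18*k**3 + 18*k**2 + 11*k + 6).
Gosper form: A/B · C(k+1)/C(k) with A=1, B=1, C=k**4 + 6*k**3/5 + 6*k**2/5 + 11*k/15 + 2/5.
Need (1)·f(k+1) − (1)·f(k) = k**4 + 6*k**3/5 + 6*k**2/5 + 11*k/15 + 2/5.
Bound: deg f ≤ 5.
A polynomial solution: f(k) = k*(3*k**4 - 3*k**3 + 2*k**2 + k + 3)/15.
R(k) = B(k−1)·f(k)/C(k) = k*(3*k**4 - 3*k**3 + 2*k**2 + k + 3)/(15*k**4 + 18*k**3 + 18*k**2 + 11*k + 6); s_k = R·t_k = k*(-3*k**4 + 3*k**3 - 2*k**2 - k - 3).
Check: Δs_k = -15*k**4 - 18*k**3 - 18*k**2 - 11*k - 6. ✓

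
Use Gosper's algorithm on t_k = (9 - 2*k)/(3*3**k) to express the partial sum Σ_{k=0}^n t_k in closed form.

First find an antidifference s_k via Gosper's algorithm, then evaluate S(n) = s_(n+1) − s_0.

Ratio r(k) = (2*k - 7)/(3*(2*k - 9)).
Take A(k)=1/3, B(k)=1, C(k)=k - 9/2.
Need (1/3)·f(k+1) − (1)·f(k) = k - 9/2.
From deg A=0, deg B=0, deg C=1: d=1.
Match coefficients ⇒ f(k) = -3*(k - 4)/2.
Then R = B(k−1)f/C = -3*(k - 4)/(2*k - 9), so s_k = R(k)·t_k = (k - 4)/3**k.
Check: Δs_k = (9 - 2*k)/(3*3**k). ✓
Evaluate: s_(n+1) = 3**(-n - 1)*(n - 3); subtract s_(0) = -4 ⇒ S(n) = (12*3**n + n - 3)/(3*3**n).

S(n) = (12*3**n + n - 3)/(3*3**n)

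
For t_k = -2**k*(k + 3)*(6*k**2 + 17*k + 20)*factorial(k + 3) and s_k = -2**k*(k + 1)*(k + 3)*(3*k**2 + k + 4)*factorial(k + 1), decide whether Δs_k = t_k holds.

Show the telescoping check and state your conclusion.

Invalid: residual 2**k*(6*k**4 + 47*k**3 + 138*k**2 + 201*k + 116)*factorial(k + 1) ≠ 0.

s_(k+1) = -2**(k + 1)*(k + 2)*(k + 4)*(3*k**2 + 7*k + 8)*factorial(k + 2)
s_(k+1) − s_k = -2**k*(6*k**5 + 59*k**4 + 235*k**3 + 487*k**2 + 525*k + 244)*factorial(k + 1)
(s_(k+1) − s_k) − t_k = 2**k*(6*k**4 + 47*k**3 + 138*k**2 + 201*k + 116)*factorial(k + 1)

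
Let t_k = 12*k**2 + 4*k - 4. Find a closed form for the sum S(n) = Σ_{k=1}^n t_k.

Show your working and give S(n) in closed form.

S(n) = 4*n**2*(n + 2)

Ratio r(k) = (k + 3*(k + 1)**2)/(3*k**2 + k - 1).
So A=1 and B=1, with C=k**2 + k/3 - 1/3.
Set up (1)·f(k+1) − (1)·f(k) − (k**2 + k/3 - 1/3) = 0.
Degrees (0,0,2) ⇒ d ≤ 3.
A polynomial solution: f(k) = k*(k**2 - k - 1)/3.
Get s_k = R·t_k = 4*k*(k**2 - k - 1) with R(k) = B(k−1)f(k)/C(k) = k*(k**2 - k - 1)/(3*k**2 + k - 1).
Check: Δs_k = 12*k**2 + 4*k - 4. ✓
Evaluate: s_(n+1) = 4*n**3 + 8*n**2 - 4; subtract s_(1) = -4 ⇒ S(n) = 4*n**2*(n + 2).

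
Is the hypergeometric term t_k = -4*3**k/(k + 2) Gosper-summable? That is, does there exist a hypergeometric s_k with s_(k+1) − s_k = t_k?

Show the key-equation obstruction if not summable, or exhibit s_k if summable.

No; the degree bound rules out any f.

Compute t_(k+1)/t_k: get 3*(k + 2)/(k + 3).
Take A(k)=3*k + 6, B(k)=k + 3, C(k)=1.
Need (3*k + 6)·f(k+1) − (k + 2)·f(k) = 1.
deg f ≤ -1 (via 1,1,0).
d = -1 < 0 ⇒ no nonzero polynomial f; not summable.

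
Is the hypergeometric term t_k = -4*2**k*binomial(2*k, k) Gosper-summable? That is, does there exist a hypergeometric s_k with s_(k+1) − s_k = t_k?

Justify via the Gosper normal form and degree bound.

No — key equation has no polynomial f.

The ratio is 4*(2*k + 1)/(k + 1).
So A=8*k + 4 and B=k + 1, with C=1.
Set up (8*k + 4)·f(k+1) − (k)·f(k) − (1) = 0.
Degrees (1,1,0) ⇒ d ≤ -1.
d = -1 < 0 ⇒ no nonzero polynomial f; not summable.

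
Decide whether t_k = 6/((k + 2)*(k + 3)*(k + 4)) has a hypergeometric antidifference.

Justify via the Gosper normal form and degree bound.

The ratio is (k + 2)/(k + 5).
A = k + 2, B = k + 5, C = 1.
Need (k + 2)·f(k+1) − (k + 4)·f(k) = 1.
deg f ≤ 2 (via 1,1,0).
Solve for f: f(k) = k*(k + 5)/12 (degree 2 ≤ 2).
R(k) = B(k−1)·f(k)/C(k) = k*(k + 4)*(k + 5)/12; s_k = R·t_k = k*(k + 5)/(2*(k + 2)*(k + 3)).
s_(k+1) − s_k = 6/(k**3 + 9*k**2 + 26*k + 24) = t_k.

Yes. s_k = k*(k + 5)/(2*(k + 2)*(k + 3)).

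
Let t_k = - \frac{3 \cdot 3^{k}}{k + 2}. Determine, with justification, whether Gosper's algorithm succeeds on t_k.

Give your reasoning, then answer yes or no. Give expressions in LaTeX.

No; the degree bound rules out any f.

The ratio is 3*(k + 2)/(k + 3).
A = 3*k + 6, B = k + 3, C = 1.
Set up (3*k + 6)·f(k+1) − (k + 2)·f(k) − (1) = 0.
From deg A=1, deg B=1, deg C=0: d=-1.
Negative degree bound (-1): no f exists, t_k not Gosper-summable.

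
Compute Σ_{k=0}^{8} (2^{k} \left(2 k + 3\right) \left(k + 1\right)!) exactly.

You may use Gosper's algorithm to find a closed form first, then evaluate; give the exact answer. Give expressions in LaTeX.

Compute t_(k+1)/t_k: get 2*(k + 2)*(2*k + 5)/(2*k + 3).
Take A(k)=2*k + 4, B(k)=1, C(k)=k + 3/2.
Set up (2*k + 4)·f(k+1) − (1)·f(k) − (k + 3/2) = 0.
deg f ≤ 0 (via 1,0,1).
Coefficient equations give f(k) = 1/2.
Certificate R = B(k−1)f/C = 1/(2*k + 3) gives s_k = 2**k*factorial(k + 1).
Δs = 2**k*(2*k + 3)*factorial(k + 1), as required.
Telescoping: Σ = s_(9) − s_(0) = 1857945600 − (1) = 1857945599.

Σ = 1857945599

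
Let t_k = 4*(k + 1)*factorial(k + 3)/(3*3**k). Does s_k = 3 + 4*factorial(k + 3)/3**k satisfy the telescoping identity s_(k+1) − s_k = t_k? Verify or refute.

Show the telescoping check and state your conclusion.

Valid: the claim telescopes to t_k.

s_(k+1) = 4*3**(-k - 1)*factorial(k + 4) + 3
s_(k+1) − s_k = 4*(k + 1)*factorial(k + 3)/(3*3**k)
(s_(k+1) − s_k) − t_k = 0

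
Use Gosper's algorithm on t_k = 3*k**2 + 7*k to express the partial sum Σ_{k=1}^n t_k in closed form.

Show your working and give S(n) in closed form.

r(k) = (3*k**2 + 13*k + 10)/(k*(3*k + 7)) after simplifying.
A = 1, B = 1, C = k**2 + 7*k/3.
f must satisfy (1)·f(k+1) − (1)·f(k) = k**2 + 7*k/3.
From deg A=0, deg B=0, deg C=2: d=3.
Coefficient equations give f(k) = k*(k - 1)*(k + 3)/3.
Get s_k = R·t_k = k*(k**2 + 2*k - 3) with R(k) = B(k−1)f(k)/C(k) = (k - 1)*(k + 3)/(3*k + 7).
s_(k+1) − s_k = k*(3*k + 7) = t_k.
Σ_(k=1)^n t_k = s_(n+1) − s_(1) = (n*(n**2 + 5*n + 4)) − (0), i.e. n*(n**2 + 5*n + 4).

S(n) = n*(n**2 + 5*n + 4)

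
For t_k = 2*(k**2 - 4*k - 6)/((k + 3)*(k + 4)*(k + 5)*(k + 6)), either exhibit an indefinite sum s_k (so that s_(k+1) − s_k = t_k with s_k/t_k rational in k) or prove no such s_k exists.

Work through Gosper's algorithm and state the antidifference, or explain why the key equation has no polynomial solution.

r(k) = (k + 3)*(4*k - (k + 1)**2 + 10)/((k + 7)*(-k**2 + 4*k + 6)) after simplifying.
Gosper form: A/B · C(k+1)/C(k) with A=k + 3, B=k + 7, C=k**2 - 4*k - 6.
Key eq: (k + 3)·f(k+1) = (k + 6)·f(k) + (k**2 - 4*k - 6).
Degrees (1,1,2) ⇒ d ≤ 3.
Solving with deg f ≤ 3: f(k) = k*(k**2 - 108*k - 133)/120.
Then R = B(k−1)f/C = k*(k + 6)*(k**2 - 108*k - 133)/(120*(k**2 - 4*k - 6)), so s_k = R(k)·t_k = k*(k**2 - 108*k - 133)/(60*(k + 3)*(k + 4)*(k + 5)).
Verify: 2*(k**2 - 4*k - 6)/(k**4 + 18*k**3 + 119*k**2 + 342*k + 360) matches t_k.

s_k = k*(k**2 - 108*k - 133)/(60*(k + 3)*(k + 4)*(k + 5))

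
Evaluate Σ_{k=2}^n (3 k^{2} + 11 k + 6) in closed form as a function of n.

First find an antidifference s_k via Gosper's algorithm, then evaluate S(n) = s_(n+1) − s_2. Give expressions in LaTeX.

S(n) = n^{3} + 7 n^{2} + 12 n - 20

Ratio r(k) = (3*k**2 + 17*k + 20)/(3*k**2 + 11*k + 6).
Take A(k)=1, B(k)=1, C(k)=k**2 + 11*k/3 + 2.
Solve (1)·f(k+1) − (1)·f(k) = k**2 + 11*k/3 + 2.
Degrees (0,0,2) ⇒ d ≤ 3.
Coefficient equations give f(k) = k*(k**2 + 4*k + 1)/3.
Then R = B(k−1)f/C = k*(k**2 + 4*k + 1)/((k + 3)*(3*k + 2)), so s_k = R(k)·t_k = k*(k**2 + 4*k + 1).
s_(k+1) − s_k = 3*k**2 + 11*k + 6 = t_k.
Evaluate: s_(n+1) = n**3 + 7*n**2 + 12*n + 6; subtract s_(2) = 26 ⇒ S(n) = n**3 + 7*n**2 + 12*n - 20.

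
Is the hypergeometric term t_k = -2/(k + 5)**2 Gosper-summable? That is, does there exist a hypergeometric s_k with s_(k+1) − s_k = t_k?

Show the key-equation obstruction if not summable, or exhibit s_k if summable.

r(k) = (k + 5)**2/(k + 6)**2 after simplifying.
Normal form (A,B,C) = (k**2 + 10*k + 25, k**2 + 12*k + 36, 1).
Key eq: (k**2 + 10*k + 25)·f(k+1) = (k**2 + 10*k + 25)·f(k) + (1).
deg f ≤ 0 (via 2,2,0).
Write f(k) = c0. Then LHS − RHS = -1, requiring -1 = 0: contradictory. No certificate.

No — the linear system for f has no solution.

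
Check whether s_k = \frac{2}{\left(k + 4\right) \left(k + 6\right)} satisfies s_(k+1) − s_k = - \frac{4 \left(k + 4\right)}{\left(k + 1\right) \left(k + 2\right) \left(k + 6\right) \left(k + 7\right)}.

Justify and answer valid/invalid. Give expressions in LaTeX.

Invalid: residual \frac{6 \left(3 k^{2} + 25 k + 46\right)}{k^{6} + 25 k^{5} + 247 k^{4} + 1219 k^{3} + 3112 k^{2} + 3796 k + 1680} ≠ 0.

s_(k+1) = 2/((k + 5)*(k + 7))
s_(k+1) − s_k = 2*(-2*k - 11)/(k**4 + 22*k**3 + 179*k**2 + 638*k + 840)
(s_(k+1) − s_k) − t_k = 6*(3*k**2 + 25*k + 46)/(k**6 + 25*k**5 + 247*k**4 + 1219*k**3 + 3112*k**2 + 3796*k + 1680)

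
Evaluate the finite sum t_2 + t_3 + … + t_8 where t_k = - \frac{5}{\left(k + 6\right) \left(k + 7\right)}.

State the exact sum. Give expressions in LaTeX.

t_(k+1)/t_k = (k + 6)/(k + 8).
A = k + 6, B = k + 8, C = 1.
Solve (k + 6)·f(k+1) − (k + 7)·f(k) = 1.
Degrees (1,1,0) ⇒ d ≤ 1.
Solving with deg f ≤ 1: f(k) = k/6.
Then R = B(k−1)f/C = k*(k + 7)/6, so s_k = R(k)·t_k = -5*k/(6*k + 36).
s_(k+1) − s_k = -5/(k**2 + 13*k + 42) = t_k.
Evaluate s at k=9 and k=2: -1/2 and -5/24; difference -7/24.

Σ = -7/24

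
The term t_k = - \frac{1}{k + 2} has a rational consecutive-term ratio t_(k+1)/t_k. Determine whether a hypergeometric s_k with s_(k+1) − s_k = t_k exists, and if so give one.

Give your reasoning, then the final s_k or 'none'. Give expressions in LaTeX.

Step 1: r(k) = (k + 2)/(k + 3).
Take A(k)=k + 2, B(k)=k + 3, C(k)=1.
Solve (k + 2)·f(k+1) − (k + 2)·f(k) = 1.
deg f ≤ 0 (via 1,1,0).
f = c0 ⇒ A·f(k+1) − B(k−1)·f(k) − C = -1. The system {-1 = 0} is inconsistent; no antidifference.

none — t_k is not Gosper-summable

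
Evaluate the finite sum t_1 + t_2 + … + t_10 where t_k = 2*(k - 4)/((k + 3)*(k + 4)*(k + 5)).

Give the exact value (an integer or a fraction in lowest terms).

Σ = -1/20

Compute t_(k+1)/t_k: get (k - 3)*(k + 3)/((k - 4)*(k + 6)).
Normal form (A,B,C) = (k + 3, k + 6, k - 4).
Need (k + 3)·f(k+1) − (k + 5)·f(k) = k - 4.
Bound: deg f ≤ 2.
Solving with deg f ≤ 2: f(k) = -k*(k + 31)/24.
R(k) = B(k−1)·f(k)/C(k) = -k*(k + 5)*(k + 31)/(24*(k - 4)); s_k = R·t_k = k*(-k - 31)/(12*(k + 3)*(k + 4)).
Δs = 2*(k - 4)/(k**3 + 12*k**2 + 47*k + 60), as required.
Telescoping: Σ = s_(11) − s_(1) = -11/60 − (-2/15) = -1/20.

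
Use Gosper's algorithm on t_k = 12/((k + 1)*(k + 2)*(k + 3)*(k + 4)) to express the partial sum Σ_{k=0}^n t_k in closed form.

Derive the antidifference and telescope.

S(n) = 2*(n**3 + 9*n**2 + 26*n + 18)/(3*(n**3 + 9*n**2 + 26*n + 24))

t_(k+1)/t_k = (k + 1)/(k + 5).
So A=k + 1 and B=k + 5, with C=1.
Key eq: (k + 1)·f(k+1) = (k + 4)·f(k) + (1).
deg f ≤ 3 (via 1,1,0).
Coefficient equations give f(k) = k*(k**2 + 6*k + 11)/18.
Get s_k = R·t_k = 2*k*(k**2 + 6*k + 11)/(3*(k + 1)*(k + 2)*(k + 3)) with R(k) = B(k−1)f(k)/C(k) = k*(k + 4)*(k**2 + 6*k + 11)/18.
Check: Δs_k = 12/(k**4 + 10*k**3 + 35*k**2 + 50*k + 24). ✓
Σ_(k=0)^n t_k = s_(n+1) − s_(0) = (2*(n**3 + 9*n**2 + 26*n + 18)/(3*(n**3 + 9*n**2 + 26*n + 24))) − (0), i.e. 2*(n**3 + 9*n**2 + 26*n + 18)/(3*(n**3 + 9*n**2 + 26*n + 24)).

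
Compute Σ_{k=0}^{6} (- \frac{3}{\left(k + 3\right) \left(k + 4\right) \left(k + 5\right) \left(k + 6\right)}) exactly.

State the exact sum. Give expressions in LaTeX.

Σ = -7/440

r(k) = (k + 3)/(k + 7) after simplifying.
Factor: A=k + 3; B=k + 7; C=1.
Need (k + 3)·f(k+1) − (k + 6)·f(k) = 1.
Bound: deg f ≤ 3.
Coefficient equations give f(k) = k*(k**2 + 12*k + 47)/180.
R(k) = B(k−1)·f(k)/C(k) = k*(k + 6)*(k**2 + 12*k + 47)/180; s_k = R·t_k = k*(-k**2 - 12*k - 47)/(60*(k + 3)*(k + 4)*(k + 5)).
Check: Δs_k = -3/(k**4 + 18*k**3 + 119*k**2 + 342*k + 360). ✓
Telescoping: Σ = s_(7) − s_(0) = -7/440 − (0) = -7/440.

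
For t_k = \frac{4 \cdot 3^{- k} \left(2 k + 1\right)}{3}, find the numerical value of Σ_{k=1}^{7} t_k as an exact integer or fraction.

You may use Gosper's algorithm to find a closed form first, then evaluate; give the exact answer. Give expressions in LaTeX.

The ratio is (2*k + 3)/(3*(2*k + 1)).
Normal form (A,B,C) = (1/3, 1, k + 1/2).
Solve (1/3)·f(k+1) − (1)·f(k) = k + 1/2.
deg f ≤ 1 (via 0,0,1).
Solving with deg f ≤ 1: f(k) = -3*(k + 1)/2.
So s_k = (B(k−1)f/C)·t_k = (-3*(k + 1)/(2*k + 1))·t_k = 4*(-k - 1)/3**k.
s_(k+1) − s_k = 4*(2*k + 1)/(3*3**k) = t_k.
Sum = s_(8) − s_(1); s_(8) = -4/729, s_(1) = -8/3 ⇒ 1940/729.

Σ = 1940/729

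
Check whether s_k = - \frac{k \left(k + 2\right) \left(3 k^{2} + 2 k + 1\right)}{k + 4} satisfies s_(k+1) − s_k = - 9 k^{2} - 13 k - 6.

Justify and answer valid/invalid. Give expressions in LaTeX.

s_(k+1) = -(k + 1)*(k + 3)*(2*k + 3*(k + 1)**2 + 3)/(k + 5)
s_(k+1) − s_k = (-9*k**4 - 82*k**3 - 209*k**2 - 200*k - 72)/(k**2 + 9*k + 20)
(s_(k+1) − s_k) − t_k = 2*(6*k**3 + 47*k**2 + 57*k + 24)/(k**2 + 9*k + 20)

Invalid: residual \frac{2 \left(6 k^{3} + 47 k^{2} + 57 k + 24\right)}{k^{2} + 9 k + 20} ≠ 0.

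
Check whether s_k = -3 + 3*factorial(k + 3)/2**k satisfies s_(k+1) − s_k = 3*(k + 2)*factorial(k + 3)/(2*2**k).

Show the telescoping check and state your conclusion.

valid (s_(k+1) − s_k reduces to t_k)

s_(k+1) = 3*2**(-k - 1)*factorial(k + 4) - 3
s_(k+1) − s_k = 3*(k + 2)*factorial(k + 3)/(2*2**k)
(s_(k+1) − s_k) − t_k = 0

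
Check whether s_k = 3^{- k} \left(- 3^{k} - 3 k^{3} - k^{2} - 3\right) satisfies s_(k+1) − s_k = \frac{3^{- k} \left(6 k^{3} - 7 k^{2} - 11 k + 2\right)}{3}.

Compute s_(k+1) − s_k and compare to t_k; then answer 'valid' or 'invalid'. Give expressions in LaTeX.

valid; difference matches t_k

s_(k+1) = (-3*3**k - 3*(k + 1)**3 - (k + 1)**2 - 3)/(3*3**k)
s_(k+1) − s_k = (6*k**3 - 7*k**2 - 11*k + 2)/(3*3**k)
(s_(k+1) − s_k) − t_k = 0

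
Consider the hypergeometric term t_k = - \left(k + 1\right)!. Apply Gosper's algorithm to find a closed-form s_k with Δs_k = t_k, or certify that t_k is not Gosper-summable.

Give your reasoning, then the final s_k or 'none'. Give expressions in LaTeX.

r(k) = k + 2 after simplifying.
So A=k + 2 and B=1, with C=1.
f must satisfy (k + 2)·f(k+1) − (1)·f(k) = 1.
Degrees (1,0,0) ⇒ d ≤ -1.
Bound -1 < 0, so the key equation has no polynomial solution.

no hypergeometric antidifference exists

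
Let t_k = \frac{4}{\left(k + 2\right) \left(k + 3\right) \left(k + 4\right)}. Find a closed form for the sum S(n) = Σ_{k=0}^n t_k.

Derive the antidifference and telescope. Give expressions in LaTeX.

Ratio r(k) = (k + 2)/(k + 5).
Take A(k)=k + 2, B(k)=k + 5, C(k)=1.
Key eq: (k + 2)·f(k+1) = (k + 4)·f(k) + (1).
Degrees (1,1,0) ⇒ d ≤ 2.
Solve for f: f(k) = k*(k + 5)/12 (degree 2 ≤ 2).
R(k) = B(k−1)·f(k)/C(k) = k*(k + 4)*(k + 5)/12; s_k = R·t_k = k*(k + 5)/(3*(k + 2)*(k + 3)).
Δs = 4/(k**3 + 9*k**2 + 26*k + 24), as required.
Σ_(k=0)^n t_k = s_(n+1) − s_(0) = ((n**2 + 7*n + 6)/(3*(n**2 + 7*n + 12))) − (0), i.e. (n**2 + 7*n + 6)/(3*(n**2 + 7*n + 12)).

S(n) = \frac{n^{2} + 7 n + 6}{3 \left(n^{2} + 7 n + 12\right)}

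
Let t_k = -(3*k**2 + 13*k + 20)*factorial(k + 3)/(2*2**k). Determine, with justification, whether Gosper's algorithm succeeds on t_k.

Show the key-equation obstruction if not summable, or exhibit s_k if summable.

t_(k+1)/t_k = (k + 4)*(13*k + 3*(k + 1)**2 + 33)/(2*(3*k**2 + 13*k + 20)).
Gosper form: A/B · C(k+1)/C(k) with A=k/2 + 2, B=1, C=k**2 + 13*k/3 + 20/3.
Solve (k/2 + 2)·f(k+1) − (1)·f(k) = k**2 + 13*k/3 + 20/3.
d = 1 from the (1,0,2) case.
Solving with deg f ≤ 1: f(k) = 2*(3*k + 4)/3.
Get s_k = R·t_k = -(3*k + 4)*factorial(k + 3)/2**k with R(k) = B(k−1)f(k)/C(k) = 2*(3*k + 4)/(3*k**2 + 13*k + 20).
Verify: -(3*k**2 + 13*k + 20)*factorial(k + 3)/(2*2**k) matches t_k.

Yes. s_k = -(3*k + 4)*factorial(k + 3)/2**k.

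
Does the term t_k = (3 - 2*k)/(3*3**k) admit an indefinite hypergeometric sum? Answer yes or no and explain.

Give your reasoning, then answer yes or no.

r(k) = (2*k - 1)/(3*(2*k - 3)) after simplifying.
Take A(k)=1/3, B(k)=1, C(k)=k - 3/2.
f must satisfy (1/3)·f(k+1) − (1)·f(k) = k - 3/2.
Bound: deg f ≤ 1.
A polynomial solution: f(k) = -3*(k - 1)/2.
R(k) = B(k−1)·f(k)/C(k) = -3*(k - 1)/(2*k - 3); s_k = R·t_k = (k - 1)/3**k.
Δs = (3 - 2*k)/(3*3**k), as required.

Yes. s_k = (k - 1)/3**k.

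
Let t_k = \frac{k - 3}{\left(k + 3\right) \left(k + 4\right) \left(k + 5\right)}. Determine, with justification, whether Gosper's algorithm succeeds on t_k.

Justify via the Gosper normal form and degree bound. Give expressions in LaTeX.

t_(k+1)/t_k = (k - 2)*(k + 3)/((k - 3)*(k + 6)).
A = k + 3, B = k + 6, C = k - 3.
Set up (k + 3)·f(k+1) − (k + 5)·f(k) − (k - 3) = 0.
deg f ≤ 2 (via 1,1,1).
Coefficient equations give f(k) = -k.
R(k) = B(k−1)·f(k)/C(k) = -k*(k + 5)/(k - 3); s_k = R·t_k = -k/((k + 3)*(k + 4)).
Verify: (k - 3)/(k**3 + 12*k**2 + 47*k + 60) matches t_k.

Yes. s_k = - \frac{k}{\left(k + 3\right) \left(k + 4\right)}.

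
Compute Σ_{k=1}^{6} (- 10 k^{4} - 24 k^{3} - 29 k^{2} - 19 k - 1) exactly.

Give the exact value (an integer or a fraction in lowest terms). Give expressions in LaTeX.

The ratio is (10*k**4 + 64*k**3 + 161*k**2 + 189*k + 83)/(10*k**4 + 24*k**3 + 29*k**2 + 19*k + 1).
A = 1, B = 1, C = k**4 + 12*k**3/5 + 29*k**2/10 + 19*k/10 + 1/10.
Set up (1)·f(k+1) − (1)·f(k) − (k**4 + 12*k**3/5 + 29*k**2/10 + 19*k/10 + 1/10) = 0.
Bound: deg f ≤ 5.
A polynomial solution: f(k) = k*(2*k**4 + k**3 + k**2 + k - 4)/10.
Get s_k = R·t_k = k*(-2*k**4 - k**3 - k**2 - k + 4) with R(k) = B(k−1)f(k)/C(k) = k*(2*k**4 + k**3 + k**2 + k - 4)/(10*k**4 + 24*k**3 + 29*k**2 + 19*k + 1).
Δs = -10*k**4 - 24*k**3 - 29*k**2 - 19*k - 1, as required.
Σ_(k=1)^(6) t_k = s_(7) − s_(1) = -36379 − (-1) = -36378.

Σ = -36378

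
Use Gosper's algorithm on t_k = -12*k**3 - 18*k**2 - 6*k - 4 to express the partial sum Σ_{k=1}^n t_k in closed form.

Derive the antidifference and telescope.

S(n) = n*(-3*n**3 - 12*n**2 - 15*n - 10)

t_(k+1)/t_k = (6*k**3 + 27*k**2 + 39*k + 20)/(6*k**3 + 9*k**2 + 3*k + 2).
A = 1, B = 1, C = k**3 + 3*k**2/2 + k/2 + 1/3.
Set up (1)·f(k+1) − (1)·f(k) − (k**3 + 3*k**2/2 + k/2 + 1/3) = 0.
From deg A=0, deg B=0, deg C=3: d=4.
Coefficient equations give f(k) = k*(3*k**3 - 3*k + 4)/12.
Get s_k = R·t_k = k*(-3*k**3 + 3*k - 4) with R(k) = B(k−1)f(k)/C(k) = k*(3*k**3 - 3*k + 4)/(2*(6*k**3 + 9*k**2 + 3*k + 2)).
Δs = -12*k**3 - 18*k**2 - 6*k - 4, as required.
Telescope: S(n) = s_(n+1) − s_(1) = -3*n**4 - 12*n**3 - 15*n**2 - 10*n - 4 − (-4) = n*(-3*n**3 - 12*n**2 - 15*n - 10).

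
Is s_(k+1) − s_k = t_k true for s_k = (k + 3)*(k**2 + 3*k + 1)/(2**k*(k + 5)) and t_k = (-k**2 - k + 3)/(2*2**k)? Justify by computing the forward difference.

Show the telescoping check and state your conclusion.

Invalid: residual (k**3 + 8*k**2 + 8*k - 13)/(2**k*(k**2 + 11*k + 30)) ≠ 0.

s_(k+1) = (k + 4)*(3*k + (k + 1)**2 + 4)/(2*2**k*(k + 6))
s_(k+1) − s_k = (-k**4 - 10*k**3 - 22*k**2 + 19*k + 64)/(2*2**k*(k**2 + 11*k + 30))
(s_(k+1) − s_k) − t_k = (k**3 + 8*k**2 + 8*k - 13)/(2**k*(k**2 + 11*k + 30))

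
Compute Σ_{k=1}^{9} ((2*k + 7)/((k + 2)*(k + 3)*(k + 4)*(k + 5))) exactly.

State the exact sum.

Σ = 17/280

t_(k+1)/t_k = (k + 2)*(2*k + 9)/((k + 6)*(2*k + 7)).
Factor: A=k + 2; B=k + 6; C=k + 7/2.
Need (k + 2)·f(k+1) − (k + 5)·f(k) = k + 7/2.
d = 3 from the (1,1,1) case.
Solve for f: f(k) = k*(k + 3)*(k + 6)/16 (degree 3 ≤ 3).
Certificate R = B(k−1)f/C = k*(k + 3)*(k + 5)*(k + 6)/(8*(2*k + 7)) gives s_k = k*(k + 6)/(8*(k**2 + 6*k + 8)).
s_(k+1) − s_k = (2*k + 7)/(k**4 + 14*k**3 + 71*k**2 + 154*k + 120) = t_k.
Σ_(k=1)^(9) t_k = s_(10) − s_(1) = 5/42 − (7/120) = 17/280.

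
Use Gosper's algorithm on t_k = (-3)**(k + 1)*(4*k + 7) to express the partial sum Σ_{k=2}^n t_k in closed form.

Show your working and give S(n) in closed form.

S(n) = -9*(-3)**n*n - 18*(-3)**n - 81

t_(k+1)/t_k = 3*(-4*k - 11)/(4*k + 7).
Take A(k)=-3, B(k)=1, C(k)=k + 7/4.
Solve (-3)·f(k+1) − (1)·f(k) = k + 7/4.
deg f ≤ 1 (via 0,0,1).
A polynomial solution: f(k) = -(k + 1)/4.
So s_k = (B(k−1)f/C)·t_k = (-(k + 1)/(4*k + 7))·t_k = 3*(-3)**k*(k + 1).
s_(k+1) − s_k = (-3)**(k + 1)*(4*k + 7) = t_k.
Telescope: S(n) = s_(n+1) − s_(2) = (-3)**(n + 2)*(-n - 2) − (81) = -9*(-3)**n*n - 18*(-3)**n - 81.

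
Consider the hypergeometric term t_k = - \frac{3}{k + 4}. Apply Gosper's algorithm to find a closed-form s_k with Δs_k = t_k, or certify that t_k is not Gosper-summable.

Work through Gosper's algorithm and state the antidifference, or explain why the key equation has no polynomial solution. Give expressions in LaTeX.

none — t_k is not Gosper-summable

r(k) = (k + 4)/(k + 5) after simplifying.
Take A(k)=k + 4, B(k)=k + 5, C(k)=1.
Set up (k + 4)·f(k+1) − (k + 4)·f(k) − (1) = 0.
Degrees (1,1,0) ⇒ d ≤ 0.
Generic f = c0 gives residual -1; -1 = 0 cannot hold, so t_k is not Gosper-summable.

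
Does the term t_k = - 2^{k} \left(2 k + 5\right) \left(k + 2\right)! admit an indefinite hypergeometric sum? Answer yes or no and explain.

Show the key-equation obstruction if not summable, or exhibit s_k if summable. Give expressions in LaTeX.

Yes. s_k = - 2^{k} \left(k + 2\right)!.

Ratio r(k) = 2*(k + 3)*(2*k + 7)/(2*k + 5).
So A=2*k + 6 and B=1, with C=k + 5/2.
Key eq: (2*k + 6)·f(k+1) = (1)·f(k) + (k + 5/2).
Degrees (1,0,1) ⇒ d ≤ 0.
Solve for f: f(k) = 1/2 (degree 0 ≤ 0).
Get s_k = R·t_k = -2**k*factorial(k + 2) with R(k) = B(k−1)f(k)/C(k) = 1/(2*k + 5).
Check: Δs_k = -2**k*(2*k + 5)*factorial(k + 2). ✓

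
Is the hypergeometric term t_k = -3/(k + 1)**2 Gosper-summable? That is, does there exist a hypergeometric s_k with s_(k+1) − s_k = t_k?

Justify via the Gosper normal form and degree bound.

r(k) = (k + 1)**2/(k + 2)**2 after simplifying.
Factor: A=k**2 + 2*k + 1; B=k**2 + 4*k + 4; C=1.
Solve (k**2 + 2*k + 1)·f(k+1) − (k**2 + 2*k + 1)·f(k) = 1.
Degrees (2,2,0) ⇒ d ≤ 0.
Generic f = c0 gives residual -1; -1 = 0 cannot hold, so t_k is not Gosper-summable.

No — key equation has no polynomial f.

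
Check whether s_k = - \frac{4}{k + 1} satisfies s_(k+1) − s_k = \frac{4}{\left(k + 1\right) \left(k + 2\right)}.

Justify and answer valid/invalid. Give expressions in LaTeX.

Valid — Δs_k = t_k.

s_(k+1) = -4/(k + 2)
s_(k+1) − s_k = 4/((k + 1)*(k + 2))
(s_(k+1) − s_k) − t_k = 0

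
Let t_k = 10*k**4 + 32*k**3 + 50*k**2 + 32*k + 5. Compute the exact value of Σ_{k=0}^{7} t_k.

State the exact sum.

The ratio is (10*k**4 + 72*k**3 + 206*k**2 + 268*k + 129)/(10*k**4 + 32*k**3 + 50*k**2 + 32*k + 5).
A = 1, B = 1, C = k**4 + 16*k**3/5 + 5*k**2 + 16*k/5 + 1/2.
Need (1)·f(k+1) − (1)·f(k) = k**4 + 16*k**3/5 + 5*k**2 + 16*k/5 + 1/2.
Bound: deg f ≤ 5.
Coefficient equations give f(k) = k*(2*k**4 + 3*k**3 + 4*k**2 - k - 3)/10.
R(k) = B(k−1)·f(k)/C(k) = k*(2*k**4 + 3*k**3 + 4*k**2 - k - 3)/(10*k**4 + 32*k**3 + 50*k**2 + 32*k + 5); s_k = R·t_k = k*(2*k**4 + 3*k**3 + 4*k**2 - k - 3).
Check: Δs_k = 10*k**4 + 32*k**3 + 50*k**2 + 32*k + 5. ✓
Sum = s_(8) − s_(0); s_(8) = 79784, s_(0) = 0 ⇒ 79784.

Σ = 79784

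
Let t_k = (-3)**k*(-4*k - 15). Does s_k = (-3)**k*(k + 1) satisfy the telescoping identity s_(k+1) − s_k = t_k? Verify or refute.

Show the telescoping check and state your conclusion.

Invalid: residual 8*(-3)**k ≠ 0.

s_(k+1) = (-3)**(k + 1)*(k + 2)
s_(k+1) − s_k = (-3)**k*(-4*k - 7)
(s_(k+1) − s_k) − t_k = 8*(-3)**k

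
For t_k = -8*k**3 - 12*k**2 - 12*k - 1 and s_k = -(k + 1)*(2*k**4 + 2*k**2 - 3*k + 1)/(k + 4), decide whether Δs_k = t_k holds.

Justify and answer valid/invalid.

Invalid: residual 3*(6*k**4 + 44*k**3 + 58*k**2 + 52*k + 3)/(k**2 + 9*k + 20) ≠ 0.

s_(k+1) = (k + 2)*(3*k - 2*(k + 1)**4 - 2*(k + 1)**2 + 2)/(k + 5)
s_(k+1) − s_k = (-8*k**5 - 66*k**4 - 148*k**3 - 175*k**2 - 93*k - 11)/(k**2 + 9*k + 20)
(s_(k+1) − s_k) − t_k = 3*(6*k**4 + 44*k**3 + 58*k**2 + 52*k + 3)/(k**2 + 9*k + 20)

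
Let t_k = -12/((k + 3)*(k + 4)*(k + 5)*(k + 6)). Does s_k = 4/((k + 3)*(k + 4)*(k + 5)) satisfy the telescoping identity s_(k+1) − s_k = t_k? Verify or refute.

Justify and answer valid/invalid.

s_(k+1) = 4/((k + 4)*(k + 5)*(k + 6))
s_(k+1) − s_k = -12/((k + 3)*(k + 4)*(k + 5)*(k + 6))
(s_(k+1) − s_k) − t_k = 0

valid (s_(k+1) − s_k reduces to t_k)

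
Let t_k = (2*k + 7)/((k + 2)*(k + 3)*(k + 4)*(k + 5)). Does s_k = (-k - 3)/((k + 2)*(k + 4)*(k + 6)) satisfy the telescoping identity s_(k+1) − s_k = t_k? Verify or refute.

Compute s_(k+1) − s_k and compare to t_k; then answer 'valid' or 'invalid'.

Invalid: residual 9*(-k**2 - 9*k - 19)/(k**6 + 27*k**5 + 295*k**4 + 1665*k**3 + 5104*k**2 + 8028*k + 5040) ≠ 0.

s_(k+1) = (-k - 4)/((k + 3)*(k + 5)*(k + 7))
s_(k+1) − s_k = (-(k + 2)*(k + 4)**2*(k + 6) + (k + 3)**2*(k + 5)*(k + 7))/((k + 2)*(k + 3)*(k + 4)*(k + 5)*(k + 6)*(k + 7))
(s_(k+1) − s_k) − t_k = 9*(-k**2 - 9*k - 19)/(k**6 + 27*k**5 + 295*k**4 + 1665*k**3 + 5104*k**2 + 8028*k + 5040)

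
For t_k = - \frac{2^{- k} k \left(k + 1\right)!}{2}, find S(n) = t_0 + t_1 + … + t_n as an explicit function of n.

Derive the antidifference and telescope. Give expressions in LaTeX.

t_(k+1)/t_k = (k + 1)*(k + 2)/(2*k).
So A=k/2 + 1 and B=1, with C=k.
Set up (k/2 + 1)·f(k+1) − (1)·f(k) − (k) = 0.
d = 0 from the (1,0,1) case.
Solving with deg f ≤ 0: f(k) = 2.
Certificate R = B(k−1)f/C = 2/k gives s_k = -factorial(k + 1)/2**k.
Check: Δs_k = -k*factorial(k + 1)/(2*2**k). ✓
Evaluate: s_(n+1) = -2**(-n - 1)*factorial(n + 2); subtract s_(0) = -1 ⇒ S(n) = 1 - factorial(n + 2)/(2*2**n).

S(n) = 1 - \frac{2^{- n} \left(n + 2\right)!}{2}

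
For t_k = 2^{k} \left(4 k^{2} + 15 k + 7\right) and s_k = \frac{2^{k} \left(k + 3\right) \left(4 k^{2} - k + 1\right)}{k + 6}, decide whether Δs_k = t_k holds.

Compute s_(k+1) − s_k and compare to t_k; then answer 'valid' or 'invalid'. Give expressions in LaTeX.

Invalid: residual \frac{2^{k} \left(- 12 k^{3} - 105 k^{2} - 294 k - 123\right)}{k^{2} + 13 k + 42} ≠ 0.

s_(k+1) = -2**(k + 1)*(k + 4)*(k - 4*(k + 1)**2)/(k + 7)
s_(k+1) − s_k = 2**k*(4*k**4 + 55*k**3 + 265*k**2 + 427*k + 171)/(k**2 + 13*k + 42)
(s_(k+1) − s_k) − t_k = 2**k*(-12*k**3 - 105*k**2 - 294*k - 123)/(k**2 + 13*k + 42)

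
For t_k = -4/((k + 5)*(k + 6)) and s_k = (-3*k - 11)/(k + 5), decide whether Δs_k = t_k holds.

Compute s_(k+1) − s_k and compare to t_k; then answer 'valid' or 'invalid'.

s_(k+1) = (-3*k - 14)/(k + 6)
s_(k+1) − s_k = -4/(k**2 + 11*k + 30)
(s_(k+1) − s_k) − t_k = 0

valid (s_(k+1) − s_k reduces to t_k)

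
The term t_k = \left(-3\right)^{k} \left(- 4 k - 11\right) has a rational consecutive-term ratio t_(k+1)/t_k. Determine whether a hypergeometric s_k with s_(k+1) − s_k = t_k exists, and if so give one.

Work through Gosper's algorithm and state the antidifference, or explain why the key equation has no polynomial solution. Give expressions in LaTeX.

s_k = \left(-3\right)^{k} \left(k + 2\right)

The ratio is 3*(-4*k - 15)/(4*k + 11).
Normal form (A,B,C) = (-3, 1, k + 11/4).
Set up (-3)·f(k+1) − (1)·f(k) − (k + 11/4) = 0.
Bound: deg f ≤ 1.
Coefficient equations give f(k) = -(k + 2)/4.
R(k) = B(k−1)·f(k)/C(k) = -(k + 2)/(4*k + 11); s_k = R·t_k = (-3)**k*(k + 2).
Check: Δs_k = (-3)**k*(-4*k - 11). ✓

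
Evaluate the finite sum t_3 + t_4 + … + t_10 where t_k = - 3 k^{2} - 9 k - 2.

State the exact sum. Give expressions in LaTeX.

Step 1: r(k) = (3*k**2 + 15*k + 14)/(3*k**2 + 9*k + 2).
Take A(k)=1, B(k)=1, C(k)=k**2 + 3*k + 2/3.
Solve (1)·f(k+1) − (1)·f(k) = k**2 + 3*k + 2/3.
Bound: deg f ≤ 3.
Match coefficients ⇒ f(k) = k*(k**2 + 3*k - 2)/3.
So s_k = (B(k−1)f/C)·t_k = (k*(k**2 + 3*k - 2)/(3*k**2 + 9*k + 2))·t_k = k*(-k**2 - 3*k + 2).
Verify: -3*k**2 - 9*k - 2 matches t_k.
Telescoping: Σ = s_(11) − s_(3) = -1672 − (-48) = -1624.

Σ = -1624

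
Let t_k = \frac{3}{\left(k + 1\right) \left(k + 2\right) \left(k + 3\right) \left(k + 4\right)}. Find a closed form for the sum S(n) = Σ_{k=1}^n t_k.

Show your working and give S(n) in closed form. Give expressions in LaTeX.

S(n) = \frac{n \left(n^{2} + 9 n + 26\right)}{24 \left(n^{3} + 9 n^{2} + 26 n + 24\right)}

The ratio is (k + 1)/(k + 5).
Factor: A=k + 1; B=k + 5; C=1.
Key eq: (k + 1)·f(k+1) = (k + 4)·f(k) + (1).
Degrees (1,1,0) ⇒ d ≤ 3.
A polynomial solution: f(k) = k*(k**2 + 6*k + 11)/18.
Then R = B(k−1)f/C = k*(k + 4)*(k**2 + 6*k + 11)/18, so s_k = R(k)·t_k = k*(k**2 + 6*k + 11)/(6*(k + 1)*(k + 2)*(k + 3)).
Verify: 3/(k**4 + 10*k**3 + 35*k**2 + 50*k + 24) matches t_k.
Evaluate: s_(n+1) = (n**3 + 9*n**2 + 26*n + 18)/(6*(n**3 + 9*n**2 + 26*n + 24)); subtract s_(1) = 1/8 ⇒ S(n) = n*(n**2 + 9*n + 26)/(24*(n**3 + 9*n**2 + 26*n + 24)).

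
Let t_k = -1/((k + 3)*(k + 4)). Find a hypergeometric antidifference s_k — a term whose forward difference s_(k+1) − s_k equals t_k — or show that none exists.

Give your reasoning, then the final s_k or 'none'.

s_k = -k/(3*k + 9)

r(k) = (k + 3)/(k + 5) after simplifying.
Gosper form: A/B · C(k+1)/C(k) with A=k + 3, B=k + 5, C=1.
Solve (k + 3)·f(k+1) − (k + 4)·f(k) = 1.
Bound: deg f ≤ 1.
A polynomial solution: f(k) = k/3.
Then R = B(k−1)f/C = k*(k + 4)/3, so s_k = R(k)·t_k = -k/(3*k + 9).
Verify: -1/(k**2 + 7*k + 12) matches t_k.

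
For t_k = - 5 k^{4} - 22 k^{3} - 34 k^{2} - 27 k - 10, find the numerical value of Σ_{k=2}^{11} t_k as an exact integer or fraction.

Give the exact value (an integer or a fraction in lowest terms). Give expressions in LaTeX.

Σ = -314700

The ratio is (5*k**4 + 42*k**3 + 130*k**2 + 181*k + 98)/(5*k**4 + 22*k**3 + 34*k**2 + 27*k + 10).
Factor: A=1; B=1; C=k**4 + 22*k**3/5 + 34*k**2/5 + 27*k/5 + 2.
Need (1)·f(k+1) − (1)·f(k) = k**4 + 22*k**3/5 + 34*k**2/5 + 27*k/5 + 2.
d = 5 from the (0,0,4) case.
Match coefficients ⇒ f(k) = k*(k + 1)*(k**3 + 2*k**2 + 2)/5.
Then R = B(k−1)f/C = k*(k**3 + 2*k**2 + 2)/(5*k**3 + 17*k**2 + 17*k + 10), so s_k = R(k)·t_k = k*(-k**4 - 3*k**3 - 2*k**2 - 2*k - 2).
Verify: -5*k**4 - 22*k**3 - 34*k**2 - 27*k - 10 matches t_k.
Sum = s_(12) − s_(2); s_(12) = -314808, s_(2) = -108 ⇒ -314700.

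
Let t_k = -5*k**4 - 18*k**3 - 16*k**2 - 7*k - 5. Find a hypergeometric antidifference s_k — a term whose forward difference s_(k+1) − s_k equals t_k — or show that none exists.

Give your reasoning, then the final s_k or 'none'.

s_k = k*(-k**4 - 2*k**3 + 2*k**2 - 4)

Compute t_(k+1)/t_k: get (5*k**4 + 38*k**3 + 100*k**2 + 113*k + 51)/(5*k**4 + 18*k**3 + 16*k**2 + 7*k + 5).
A = 1, B = 1, C = k**4 + 18*k**3/5 + 16*k**2/5 + 7*k/5 + 1.
f must satisfy (1)·f(k+1) − (1)·f(k) = k**4 + 18*k**3/5 + 16*k**2/5 + 7*k/5 + 1.
deg f ≤ 5 (via 0,0,4).
A polynomial solution: f(k) = k*(k**4 + 2*k**3 - 2*k**2 + 4)/5.
Get s_k = R·t_k = k*(-k**4 - 2*k**3 + 2*k**2 - 4) with R(k) = B(k−1)f(k)/C(k) = k*(k**4 + 2*k**3 - 2*k**2 + 4)/(5*k**4 + 18*k**3 + 16*k**2 + 7*k + 5).
s_(k+1) − s_k = -5*k**4 - 18*k**3 - 16*k**2 - 7*k - 5 = t_k.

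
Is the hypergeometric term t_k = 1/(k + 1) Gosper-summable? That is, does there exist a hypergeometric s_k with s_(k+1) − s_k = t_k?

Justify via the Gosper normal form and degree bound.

Ratio r(k) = (k + 1)/(k + 2).
Normal form (A,B,C) = (k + 1, k + 2, 1).
Solve (k + 1)·f(k+1) − (k + 1)·f(k) = 1.
deg f ≤ 0 (via 1,1,0).
Write f(k) = c0. Then LHS − RHS = -1, requiring -1 = 0: contradictory. No certificate.

No; the coefficient equations for f are inconsistent.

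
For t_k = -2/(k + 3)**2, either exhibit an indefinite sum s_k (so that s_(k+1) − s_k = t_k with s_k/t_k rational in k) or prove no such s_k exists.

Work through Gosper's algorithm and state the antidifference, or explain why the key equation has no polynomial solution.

no hypergeometric antidifference exists

Ratio r(k) = (k + 3)**2/(k + 4)**2.
Gosper form: A/B · C(k+1)/C(k) with A=k**2 + 6*k + 9, B=k**2 + 8*k + 16, C=1.
Key eq: (k**2 + 6*k + 9)·f(k+1) = (k**2 + 6*k + 9)·f(k) + (1).
From deg A=2, deg B=2, deg C=0: d=0.
Write f(k) = c0. Then LHS − RHS = -1, requiring -1 = 0: contradictory. No certificate.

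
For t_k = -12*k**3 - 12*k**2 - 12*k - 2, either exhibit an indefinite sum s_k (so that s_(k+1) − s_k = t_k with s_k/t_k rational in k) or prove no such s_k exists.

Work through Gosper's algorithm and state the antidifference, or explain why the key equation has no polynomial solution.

s_k = k*(-3*k**3 + 2*k**2 - 3*k + 2)

Compute t_(k+1)/t_k: get (6*k**3 + 24*k**2 + 36*k + 19)/(6*k**3 + 6*k**2 + 6*k + 1).
Normal form (A,B,C) = (1, 1, k**3 + k**2 + k + 1/6).
f must satisfy (1)·f(k+1) − (1)·f(k) = k**3 + k**2 + k + 1/6.
Degrees (0,0,3) ⇒ d ≤ 4.
Match coefficients ⇒ f(k) = k*(3*k - 2)*(k**2 + 1)/12.
R(k) = B(k−1)·f(k)/C(k) = k*(3*k - 2)*(k**2 + 1)/(2*(6*k**3 + 6*k**2 + 6*k + 1)); s_k = R·t_k = k*(-3*k**3 + 2*k**2 - 3*k + 2).
Δs = -12*k**3 - 12*k**2 - 12*k - 2, as required.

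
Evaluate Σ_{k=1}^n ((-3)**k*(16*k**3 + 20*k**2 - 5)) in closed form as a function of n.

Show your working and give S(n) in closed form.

S(n) = 12*(-3)**n*n**3 + 24*(-3)**n*n**2 + 3*(-3)**n*n - 6*(-3)**n + 6

Compute t_(k+1)/t_k: get 3*(-16*(k + 1)**3 - 20*(k + 1)**2 + 5)/(16*k**3 + 20*k**2 - 5).
Normal form (A,B,C) = (-3, 1, k**3 + 5*k**2/4 - 5/16).
Solve (-3)·f(k+1) − (1)·f(k) = k**3 + 5*k**2/4 - 5/16.
deg f ≤ 3 (via 0,0,3).
Solving with deg f ≤ 3: f(k) = -(4*k**3 - 4*k**2 - 3*k + 1)/16.
Get s_k = R·t_k = (-3)**k*(-4*k**3 + 4*k**2 + 3*k - 1) with R(k) = B(k−1)f(k)/C(k) = -(4*k**3 - 4*k**2 - 3*k + 1)/(16*k**3 + 20*k**2 - 5).
Verify: (-3)**k*(16*k**3 + 20*k**2 - 5) matches t_k.
s_(n+1) = (-3)**(n + 1)*(-4*n**3 - 8*n**2 - n + 2) and s_(1) = -6, so S(n) = 12*(-3)**n*n**3 + 24*(-3)**n*n**2 + 3*(-3)**n*n - 6*(-3)**n + 6.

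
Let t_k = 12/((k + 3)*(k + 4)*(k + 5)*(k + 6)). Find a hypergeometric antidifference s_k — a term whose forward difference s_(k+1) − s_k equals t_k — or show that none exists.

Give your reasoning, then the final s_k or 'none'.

Ratio r(k) = (k + 3)/(k + 7).
A = k + 3, B = k + 7, C = 1.
Set up (k + 3)·f(k+1) − (k + 6)·f(k) − (1) = 0.
Degrees (1,1,0) ⇒ d ≤ 3.
A polynomial solution: f(k) = k*(k**2 + 12*k + 47)/180.
So s_k = (B(k−1)f/C)·t_k = (k*(k + 6)*(k**2 + 12*k + 47)/180)·t_k = k*(k**2 + 12*k + 47)/(15*(k + 3)*(k + 4)*(k + 5)).
Verify: 12/(k**4 + 18*k**3 + 119*k**2 + 342*k + 360) matches t_k.

s_k = k*(k**2 + 12*k + 47)/(15*(k + 3)*(k + 4)*(k + 5))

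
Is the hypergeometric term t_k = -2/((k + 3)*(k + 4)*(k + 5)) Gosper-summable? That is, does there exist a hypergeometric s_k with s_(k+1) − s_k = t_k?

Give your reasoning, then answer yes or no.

r(k) = (k + 3)/(k + 6) after simplifying.
Normal form (A,B,C) = (k + 3, k + 6, 1).
Key eq: (k + 3)·f(k+1) = (k + 5)·f(k) + (1).
Bound: deg f ≤ 2.
Solving with deg f ≤ 2: f(k) = k*(k + 7)/24.
Then R = B(k−1)f/C = k*(k + 5)*(k + 7)/24, so s_k = R(k)·t_k = k*(-k - 7)/(12*(k + 3)*(k + 4)).
Verify: -2/(k**3 + 12*k**2 + 47*k + 60) matches t_k.

Yes. s_k = k*(-k - 7)/(12*(k + 3)*(k + 4)).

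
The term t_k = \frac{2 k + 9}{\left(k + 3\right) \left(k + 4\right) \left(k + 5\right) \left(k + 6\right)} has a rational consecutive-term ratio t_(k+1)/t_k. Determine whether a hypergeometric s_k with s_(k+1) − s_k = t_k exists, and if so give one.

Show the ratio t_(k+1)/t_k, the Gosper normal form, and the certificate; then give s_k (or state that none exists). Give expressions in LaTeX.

Step 1: r(k) = (k + 3)*(2*k + 11)/((k + 7)*(2*k + 9)).
Take A(k)=k + 3, B(k)=k + 7, C(k)=k + 9/2.
Solve (k + 3)·f(k+1) − (k + 6)·f(k) = k + 9/2.
Bound: deg f ≤ 3.
Coefficient equations give f(k) = k*(k + 4)*(k + 8)/30.
Then R = B(k−1)f/C = k*(k + 4)*(k + 6)*(k + 8)/(15*(2*k + 9)), so s_k = R(k)·t_k = k*(k + 8)/(15*(k**2 + 8*k + 15)).
s_(k+1) − s_k = (2*k + 9)/(k**4 + 18*k**3 + 119*k**2 + 342*k + 360) = t_k.

s_k = \frac{k \left(k + 8\right)}{15 \left(k^{2} + 8 k + 15\right)}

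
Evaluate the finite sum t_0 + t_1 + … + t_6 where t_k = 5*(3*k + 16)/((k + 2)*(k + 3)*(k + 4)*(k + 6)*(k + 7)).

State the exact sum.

Compute t_(k+1)/t_k: get (k + 2)*(k + 6)*(3*k + 19)/((k + 5)*(k + 8)*(3*k + 16)).
A = k + 2, B = k + 8, C = k**2 + 31*k/3 + 80/3.
Solve (k + 2)·f(k+1) − (k + 7)·f(k) = k**2 + 31*k/3 + 80/3.
deg f ≤ 5 (via 1,1,2).
A polynomial solution: f(k) = k*(k + 4)*(k + 5)*(k**2 + 11*k + 36)/108.
Get s_k = R·t_k = 5*k*(k**2 + 11*k + 36)/(36*(k**3 + 11*k**2 + 36*k + 36)) with R(k) = B(k−1)f(k)/C(k) = k*(k + 4)*(k + 7)*(k**2 + 11*k + 36)/(36*(3*k + 16)).
s_(k+1) − s_k = 5*(3*k + 16)/(k**5 + 22*k**4 + 185*k**3 + 740*k**2 + 1404*k + 1008) = t_k.
Σ_(k=0)^(6) t_k = s_(7) − s_(0) = 7/52 − (0) = 7/52.

Σ = 7/52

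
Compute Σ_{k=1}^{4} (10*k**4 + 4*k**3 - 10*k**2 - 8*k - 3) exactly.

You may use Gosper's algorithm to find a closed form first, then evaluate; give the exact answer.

t_(k+1)/t_k = (10*k**4 + 44*k**3 + 62*k**2 + 24*k - 7)/(10*k**4 + 4*k**3 - 10*k**2 - 8*k - 3).
Take A(k)=1, B(k)=1, C(k)=k**4 + 2*k**3/5 - k**2 - 4*k/5 - 3/10.
Key eq: (1)·f(k+1) = (1)·f(k) + (k**4 + 2*k**3/5 - k**2 - 4*k/5 - 3/10).
Bound: deg f ≤ 5.
Solving with deg f ≤ 5: f(k) = k*(2*k**4 - 4*k**3 - 2*k**2 + 2*k - 1)/10.
R(k) = B(k−1)·f(k)/C(k) = k*(2*k**4 - 4*k**3 - 2*k**2 + 2*k - 1)/(10*k**4 + 4*k**3 - 10*k**2 - 8*k - 3); s_k = R·t_k = k*(2*k**4 - 4*k**3 - 2*k**2 + 2*k - 1).
s_(k+1) − s_k = 10*k**4 + 4*k**3 - 10*k**2 - 8*k - 3 = t_k.
Telescoping: Σ = s_(5) − s_(1) = 3545 − (-3) = 3548.

Σ = 3548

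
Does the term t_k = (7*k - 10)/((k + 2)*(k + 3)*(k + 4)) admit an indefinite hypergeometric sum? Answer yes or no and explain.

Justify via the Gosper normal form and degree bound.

t_(k+1)/t_k = (k + 2)*(7*k - 3)/((k + 5)*(7*k - 10)).
So A=k + 2 and B=k + 5, with C=k - 10/7.
Solve (k + 2)·f(k+1) − (k + 4)·f(k) = k - 10/7.
deg f ≤ 2 (via 1,1,1).
Solve for f: f(k) = k*(k - 16)/21 (degree 2 ≤ 2).
R(k) = B(k−1)·f(k)/C(k) = k*(k - 16)*(k + 4)/(3*(7*k - 10)); s_k = R·t_k = k*(k - 16)/(3*(k + 2)*(k + 3)).
Verify: (7*k - 10)/(k**3 + 9*k**2 + 26*k + 24) matches t_k.

Yes. s_k = k*(k - 16)/(3*(k + 2)*(k + 3)).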